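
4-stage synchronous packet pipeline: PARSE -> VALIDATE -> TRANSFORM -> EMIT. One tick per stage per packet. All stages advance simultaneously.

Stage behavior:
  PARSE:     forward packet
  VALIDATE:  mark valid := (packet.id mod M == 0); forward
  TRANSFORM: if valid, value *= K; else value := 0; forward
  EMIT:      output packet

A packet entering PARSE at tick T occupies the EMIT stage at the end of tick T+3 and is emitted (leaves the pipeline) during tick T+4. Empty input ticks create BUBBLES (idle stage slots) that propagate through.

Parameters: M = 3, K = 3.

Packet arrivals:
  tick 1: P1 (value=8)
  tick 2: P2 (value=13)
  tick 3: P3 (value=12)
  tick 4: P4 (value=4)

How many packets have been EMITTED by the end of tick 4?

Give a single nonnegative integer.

Answer: 0

Derivation:
Tick 1: [PARSE:P1(v=8,ok=F), VALIDATE:-, TRANSFORM:-, EMIT:-] out:-; in:P1
Tick 2: [PARSE:P2(v=13,ok=F), VALIDATE:P1(v=8,ok=F), TRANSFORM:-, EMIT:-] out:-; in:P2
Tick 3: [PARSE:P3(v=12,ok=F), VALIDATE:P2(v=13,ok=F), TRANSFORM:P1(v=0,ok=F), EMIT:-] out:-; in:P3
Tick 4: [PARSE:P4(v=4,ok=F), VALIDATE:P3(v=12,ok=T), TRANSFORM:P2(v=0,ok=F), EMIT:P1(v=0,ok=F)] out:-; in:P4
Emitted by tick 4: []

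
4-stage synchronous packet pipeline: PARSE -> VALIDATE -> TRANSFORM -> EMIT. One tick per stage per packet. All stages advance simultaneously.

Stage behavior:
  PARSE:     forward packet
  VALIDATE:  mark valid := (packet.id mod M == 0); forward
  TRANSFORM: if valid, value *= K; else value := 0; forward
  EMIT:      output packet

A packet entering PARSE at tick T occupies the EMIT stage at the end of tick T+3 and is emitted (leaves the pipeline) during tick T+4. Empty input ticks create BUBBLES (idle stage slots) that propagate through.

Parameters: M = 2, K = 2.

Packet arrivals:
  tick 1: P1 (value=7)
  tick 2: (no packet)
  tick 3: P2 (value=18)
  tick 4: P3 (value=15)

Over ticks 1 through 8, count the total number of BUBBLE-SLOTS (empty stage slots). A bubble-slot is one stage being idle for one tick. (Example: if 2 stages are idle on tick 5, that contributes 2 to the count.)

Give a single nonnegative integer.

Answer: 20

Derivation:
Tick 1: [PARSE:P1(v=7,ok=F), VALIDATE:-, TRANSFORM:-, EMIT:-] out:-; bubbles=3
Tick 2: [PARSE:-, VALIDATE:P1(v=7,ok=F), TRANSFORM:-, EMIT:-] out:-; bubbles=3
Tick 3: [PARSE:P2(v=18,ok=F), VALIDATE:-, TRANSFORM:P1(v=0,ok=F), EMIT:-] out:-; bubbles=2
Tick 4: [PARSE:P3(v=15,ok=F), VALIDATE:P2(v=18,ok=T), TRANSFORM:-, EMIT:P1(v=0,ok=F)] out:-; bubbles=1
Tick 5: [PARSE:-, VALIDATE:P3(v=15,ok=F), TRANSFORM:P2(v=36,ok=T), EMIT:-] out:P1(v=0); bubbles=2
Tick 6: [PARSE:-, VALIDATE:-, TRANSFORM:P3(v=0,ok=F), EMIT:P2(v=36,ok=T)] out:-; bubbles=2
Tick 7: [PARSE:-, VALIDATE:-, TRANSFORM:-, EMIT:P3(v=0,ok=F)] out:P2(v=36); bubbles=3
Tick 8: [PARSE:-, VALIDATE:-, TRANSFORM:-, EMIT:-] out:P3(v=0); bubbles=4
Total bubble-slots: 20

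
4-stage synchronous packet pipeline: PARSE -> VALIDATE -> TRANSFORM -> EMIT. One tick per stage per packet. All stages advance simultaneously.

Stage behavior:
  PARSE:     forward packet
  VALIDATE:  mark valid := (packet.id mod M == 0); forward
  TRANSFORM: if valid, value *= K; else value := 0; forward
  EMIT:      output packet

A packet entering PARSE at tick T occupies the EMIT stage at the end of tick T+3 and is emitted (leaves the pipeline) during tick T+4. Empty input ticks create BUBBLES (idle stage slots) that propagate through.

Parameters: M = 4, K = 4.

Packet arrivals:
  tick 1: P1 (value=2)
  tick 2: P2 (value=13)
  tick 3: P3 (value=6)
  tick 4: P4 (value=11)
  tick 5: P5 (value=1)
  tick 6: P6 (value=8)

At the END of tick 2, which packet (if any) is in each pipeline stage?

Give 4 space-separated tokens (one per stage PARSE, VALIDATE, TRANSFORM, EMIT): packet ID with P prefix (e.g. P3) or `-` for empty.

Tick 1: [PARSE:P1(v=2,ok=F), VALIDATE:-, TRANSFORM:-, EMIT:-] out:-; in:P1
Tick 2: [PARSE:P2(v=13,ok=F), VALIDATE:P1(v=2,ok=F), TRANSFORM:-, EMIT:-] out:-; in:P2
At end of tick 2: ['P2', 'P1', '-', '-']

Answer: P2 P1 - -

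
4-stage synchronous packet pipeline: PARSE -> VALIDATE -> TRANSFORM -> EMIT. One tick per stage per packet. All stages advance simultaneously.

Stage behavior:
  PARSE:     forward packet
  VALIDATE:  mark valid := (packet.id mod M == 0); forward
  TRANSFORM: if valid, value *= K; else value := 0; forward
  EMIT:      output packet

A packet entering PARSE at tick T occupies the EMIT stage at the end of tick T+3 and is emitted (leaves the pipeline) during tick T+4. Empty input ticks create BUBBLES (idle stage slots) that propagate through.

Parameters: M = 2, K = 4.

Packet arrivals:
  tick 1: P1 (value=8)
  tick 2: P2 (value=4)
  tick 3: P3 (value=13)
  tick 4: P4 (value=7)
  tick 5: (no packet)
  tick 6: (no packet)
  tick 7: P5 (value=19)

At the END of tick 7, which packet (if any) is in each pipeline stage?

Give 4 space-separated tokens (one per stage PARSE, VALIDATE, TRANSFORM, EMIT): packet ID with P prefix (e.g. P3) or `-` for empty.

Answer: P5 - - P4

Derivation:
Tick 1: [PARSE:P1(v=8,ok=F), VALIDATE:-, TRANSFORM:-, EMIT:-] out:-; in:P1
Tick 2: [PARSE:P2(v=4,ok=F), VALIDATE:P1(v=8,ok=F), TRANSFORM:-, EMIT:-] out:-; in:P2
Tick 3: [PARSE:P3(v=13,ok=F), VALIDATE:P2(v=4,ok=T), TRANSFORM:P1(v=0,ok=F), EMIT:-] out:-; in:P3
Tick 4: [PARSE:P4(v=7,ok=F), VALIDATE:P3(v=13,ok=F), TRANSFORM:P2(v=16,ok=T), EMIT:P1(v=0,ok=F)] out:-; in:P4
Tick 5: [PARSE:-, VALIDATE:P4(v=7,ok=T), TRANSFORM:P3(v=0,ok=F), EMIT:P2(v=16,ok=T)] out:P1(v=0); in:-
Tick 6: [PARSE:-, VALIDATE:-, TRANSFORM:P4(v=28,ok=T), EMIT:P3(v=0,ok=F)] out:P2(v=16); in:-
Tick 7: [PARSE:P5(v=19,ok=F), VALIDATE:-, TRANSFORM:-, EMIT:P4(v=28,ok=T)] out:P3(v=0); in:P5
At end of tick 7: ['P5', '-', '-', 'P4']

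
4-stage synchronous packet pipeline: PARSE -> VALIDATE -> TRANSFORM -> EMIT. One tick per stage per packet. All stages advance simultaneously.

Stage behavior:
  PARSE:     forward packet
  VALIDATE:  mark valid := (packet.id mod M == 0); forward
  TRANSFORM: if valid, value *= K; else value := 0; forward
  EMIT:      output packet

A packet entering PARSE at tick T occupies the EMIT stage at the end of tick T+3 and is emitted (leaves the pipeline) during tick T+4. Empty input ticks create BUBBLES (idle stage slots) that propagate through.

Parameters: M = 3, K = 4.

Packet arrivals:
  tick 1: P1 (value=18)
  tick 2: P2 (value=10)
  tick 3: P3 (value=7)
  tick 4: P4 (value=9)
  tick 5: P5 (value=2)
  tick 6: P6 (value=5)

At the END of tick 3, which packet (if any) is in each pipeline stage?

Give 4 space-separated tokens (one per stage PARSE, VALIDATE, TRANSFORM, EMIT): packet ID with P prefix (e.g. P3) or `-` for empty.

Tick 1: [PARSE:P1(v=18,ok=F), VALIDATE:-, TRANSFORM:-, EMIT:-] out:-; in:P1
Tick 2: [PARSE:P2(v=10,ok=F), VALIDATE:P1(v=18,ok=F), TRANSFORM:-, EMIT:-] out:-; in:P2
Tick 3: [PARSE:P3(v=7,ok=F), VALIDATE:P2(v=10,ok=F), TRANSFORM:P1(v=0,ok=F), EMIT:-] out:-; in:P3
At end of tick 3: ['P3', 'P2', 'P1', '-']

Answer: P3 P2 P1 -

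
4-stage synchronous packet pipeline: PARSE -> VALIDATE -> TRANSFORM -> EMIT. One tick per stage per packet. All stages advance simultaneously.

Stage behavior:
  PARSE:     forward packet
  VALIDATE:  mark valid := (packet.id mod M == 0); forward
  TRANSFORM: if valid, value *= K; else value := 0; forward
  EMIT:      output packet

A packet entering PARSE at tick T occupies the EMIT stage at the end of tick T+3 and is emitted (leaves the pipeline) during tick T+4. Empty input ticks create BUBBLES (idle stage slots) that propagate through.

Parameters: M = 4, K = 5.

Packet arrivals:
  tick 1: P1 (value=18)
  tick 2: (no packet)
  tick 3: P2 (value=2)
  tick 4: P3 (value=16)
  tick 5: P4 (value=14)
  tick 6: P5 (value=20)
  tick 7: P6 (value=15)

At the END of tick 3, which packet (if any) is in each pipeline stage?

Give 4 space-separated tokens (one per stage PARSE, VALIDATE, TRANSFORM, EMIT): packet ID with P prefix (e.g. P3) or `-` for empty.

Tick 1: [PARSE:P1(v=18,ok=F), VALIDATE:-, TRANSFORM:-, EMIT:-] out:-; in:P1
Tick 2: [PARSE:-, VALIDATE:P1(v=18,ok=F), TRANSFORM:-, EMIT:-] out:-; in:-
Tick 3: [PARSE:P2(v=2,ok=F), VALIDATE:-, TRANSFORM:P1(v=0,ok=F), EMIT:-] out:-; in:P2
At end of tick 3: ['P2', '-', 'P1', '-']

Answer: P2 - P1 -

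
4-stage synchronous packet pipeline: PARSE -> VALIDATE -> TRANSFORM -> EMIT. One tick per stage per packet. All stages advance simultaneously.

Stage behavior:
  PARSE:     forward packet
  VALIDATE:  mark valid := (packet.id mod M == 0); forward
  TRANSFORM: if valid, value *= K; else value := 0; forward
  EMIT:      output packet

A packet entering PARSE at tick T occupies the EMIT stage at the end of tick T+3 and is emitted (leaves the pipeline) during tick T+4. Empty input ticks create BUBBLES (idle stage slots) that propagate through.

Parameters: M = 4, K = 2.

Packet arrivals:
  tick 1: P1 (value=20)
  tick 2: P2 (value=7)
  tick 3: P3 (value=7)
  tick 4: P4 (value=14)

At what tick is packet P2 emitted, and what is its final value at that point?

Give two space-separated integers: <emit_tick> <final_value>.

Tick 1: [PARSE:P1(v=20,ok=F), VALIDATE:-, TRANSFORM:-, EMIT:-] out:-; in:P1
Tick 2: [PARSE:P2(v=7,ok=F), VALIDATE:P1(v=20,ok=F), TRANSFORM:-, EMIT:-] out:-; in:P2
Tick 3: [PARSE:P3(v=7,ok=F), VALIDATE:P2(v=7,ok=F), TRANSFORM:P1(v=0,ok=F), EMIT:-] out:-; in:P3
Tick 4: [PARSE:P4(v=14,ok=F), VALIDATE:P3(v=7,ok=F), TRANSFORM:P2(v=0,ok=F), EMIT:P1(v=0,ok=F)] out:-; in:P4
Tick 5: [PARSE:-, VALIDATE:P4(v=14,ok=T), TRANSFORM:P3(v=0,ok=F), EMIT:P2(v=0,ok=F)] out:P1(v=0); in:-
Tick 6: [PARSE:-, VALIDATE:-, TRANSFORM:P4(v=28,ok=T), EMIT:P3(v=0,ok=F)] out:P2(v=0); in:-
Tick 7: [PARSE:-, VALIDATE:-, TRANSFORM:-, EMIT:P4(v=28,ok=T)] out:P3(v=0); in:-
Tick 8: [PARSE:-, VALIDATE:-, TRANSFORM:-, EMIT:-] out:P4(v=28); in:-
P2: arrives tick 2, valid=False (id=2, id%4=2), emit tick 6, final value 0

Answer: 6 0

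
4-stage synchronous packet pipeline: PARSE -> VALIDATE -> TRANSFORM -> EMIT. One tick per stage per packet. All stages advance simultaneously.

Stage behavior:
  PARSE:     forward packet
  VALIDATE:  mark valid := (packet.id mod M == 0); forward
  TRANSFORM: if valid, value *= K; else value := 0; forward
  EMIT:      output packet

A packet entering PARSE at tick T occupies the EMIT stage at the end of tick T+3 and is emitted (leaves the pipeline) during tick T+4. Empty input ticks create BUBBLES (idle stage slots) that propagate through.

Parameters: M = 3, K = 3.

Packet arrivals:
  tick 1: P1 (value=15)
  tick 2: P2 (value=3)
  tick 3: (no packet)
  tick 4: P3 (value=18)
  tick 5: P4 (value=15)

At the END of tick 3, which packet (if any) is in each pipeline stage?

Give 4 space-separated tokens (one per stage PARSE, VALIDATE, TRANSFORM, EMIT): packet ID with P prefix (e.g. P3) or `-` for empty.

Tick 1: [PARSE:P1(v=15,ok=F), VALIDATE:-, TRANSFORM:-, EMIT:-] out:-; in:P1
Tick 2: [PARSE:P2(v=3,ok=F), VALIDATE:P1(v=15,ok=F), TRANSFORM:-, EMIT:-] out:-; in:P2
Tick 3: [PARSE:-, VALIDATE:P2(v=3,ok=F), TRANSFORM:P1(v=0,ok=F), EMIT:-] out:-; in:-
At end of tick 3: ['-', 'P2', 'P1', '-']

Answer: - P2 P1 -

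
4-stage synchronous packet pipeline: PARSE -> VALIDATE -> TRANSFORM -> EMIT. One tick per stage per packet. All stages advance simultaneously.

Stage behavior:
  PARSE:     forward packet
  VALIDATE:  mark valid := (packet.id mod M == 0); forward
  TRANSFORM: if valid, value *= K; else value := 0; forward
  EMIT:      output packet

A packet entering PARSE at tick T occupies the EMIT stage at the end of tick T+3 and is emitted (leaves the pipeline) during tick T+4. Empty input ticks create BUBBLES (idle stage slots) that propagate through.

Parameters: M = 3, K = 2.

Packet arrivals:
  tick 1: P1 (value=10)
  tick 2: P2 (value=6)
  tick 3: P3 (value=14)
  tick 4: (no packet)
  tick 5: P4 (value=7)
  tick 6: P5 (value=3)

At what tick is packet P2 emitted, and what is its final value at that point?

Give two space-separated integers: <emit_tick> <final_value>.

Answer: 6 0

Derivation:
Tick 1: [PARSE:P1(v=10,ok=F), VALIDATE:-, TRANSFORM:-, EMIT:-] out:-; in:P1
Tick 2: [PARSE:P2(v=6,ok=F), VALIDATE:P1(v=10,ok=F), TRANSFORM:-, EMIT:-] out:-; in:P2
Tick 3: [PARSE:P3(v=14,ok=F), VALIDATE:P2(v=6,ok=F), TRANSFORM:P1(v=0,ok=F), EMIT:-] out:-; in:P3
Tick 4: [PARSE:-, VALIDATE:P3(v=14,ok=T), TRANSFORM:P2(v=0,ok=F), EMIT:P1(v=0,ok=F)] out:-; in:-
Tick 5: [PARSE:P4(v=7,ok=F), VALIDATE:-, TRANSFORM:P3(v=28,ok=T), EMIT:P2(v=0,ok=F)] out:P1(v=0); in:P4
Tick 6: [PARSE:P5(v=3,ok=F), VALIDATE:P4(v=7,ok=F), TRANSFORM:-, EMIT:P3(v=28,ok=T)] out:P2(v=0); in:P5
Tick 7: [PARSE:-, VALIDATE:P5(v=3,ok=F), TRANSFORM:P4(v=0,ok=F), EMIT:-] out:P3(v=28); in:-
Tick 8: [PARSE:-, VALIDATE:-, TRANSFORM:P5(v=0,ok=F), EMIT:P4(v=0,ok=F)] out:-; in:-
Tick 9: [PARSE:-, VALIDATE:-, TRANSFORM:-, EMIT:P5(v=0,ok=F)] out:P4(v=0); in:-
Tick 10: [PARSE:-, VALIDATE:-, TRANSFORM:-, EMIT:-] out:P5(v=0); in:-
P2: arrives tick 2, valid=False (id=2, id%3=2), emit tick 6, final value 0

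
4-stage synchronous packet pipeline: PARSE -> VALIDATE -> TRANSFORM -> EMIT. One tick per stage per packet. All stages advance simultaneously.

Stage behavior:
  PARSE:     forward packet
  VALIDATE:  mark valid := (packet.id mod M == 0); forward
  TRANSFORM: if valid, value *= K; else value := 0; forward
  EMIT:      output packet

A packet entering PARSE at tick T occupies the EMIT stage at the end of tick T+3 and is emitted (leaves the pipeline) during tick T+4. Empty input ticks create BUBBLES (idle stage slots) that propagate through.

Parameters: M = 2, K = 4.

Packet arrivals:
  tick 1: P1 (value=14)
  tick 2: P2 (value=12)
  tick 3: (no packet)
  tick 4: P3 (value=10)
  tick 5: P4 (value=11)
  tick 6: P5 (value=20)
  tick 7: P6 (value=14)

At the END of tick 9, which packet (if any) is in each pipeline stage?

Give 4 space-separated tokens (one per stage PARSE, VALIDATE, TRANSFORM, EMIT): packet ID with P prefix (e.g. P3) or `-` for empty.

Answer: - - P6 P5

Derivation:
Tick 1: [PARSE:P1(v=14,ok=F), VALIDATE:-, TRANSFORM:-, EMIT:-] out:-; in:P1
Tick 2: [PARSE:P2(v=12,ok=F), VALIDATE:P1(v=14,ok=F), TRANSFORM:-, EMIT:-] out:-; in:P2
Tick 3: [PARSE:-, VALIDATE:P2(v=12,ok=T), TRANSFORM:P1(v=0,ok=F), EMIT:-] out:-; in:-
Tick 4: [PARSE:P3(v=10,ok=F), VALIDATE:-, TRANSFORM:P2(v=48,ok=T), EMIT:P1(v=0,ok=F)] out:-; in:P3
Tick 5: [PARSE:P4(v=11,ok=F), VALIDATE:P3(v=10,ok=F), TRANSFORM:-, EMIT:P2(v=48,ok=T)] out:P1(v=0); in:P4
Tick 6: [PARSE:P5(v=20,ok=F), VALIDATE:P4(v=11,ok=T), TRANSFORM:P3(v=0,ok=F), EMIT:-] out:P2(v=48); in:P5
Tick 7: [PARSE:P6(v=14,ok=F), VALIDATE:P5(v=20,ok=F), TRANSFORM:P4(v=44,ok=T), EMIT:P3(v=0,ok=F)] out:-; in:P6
Tick 8: [PARSE:-, VALIDATE:P6(v=14,ok=T), TRANSFORM:P5(v=0,ok=F), EMIT:P4(v=44,ok=T)] out:P3(v=0); in:-
Tick 9: [PARSE:-, VALIDATE:-, TRANSFORM:P6(v=56,ok=T), EMIT:P5(v=0,ok=F)] out:P4(v=44); in:-
At end of tick 9: ['-', '-', 'P6', 'P5']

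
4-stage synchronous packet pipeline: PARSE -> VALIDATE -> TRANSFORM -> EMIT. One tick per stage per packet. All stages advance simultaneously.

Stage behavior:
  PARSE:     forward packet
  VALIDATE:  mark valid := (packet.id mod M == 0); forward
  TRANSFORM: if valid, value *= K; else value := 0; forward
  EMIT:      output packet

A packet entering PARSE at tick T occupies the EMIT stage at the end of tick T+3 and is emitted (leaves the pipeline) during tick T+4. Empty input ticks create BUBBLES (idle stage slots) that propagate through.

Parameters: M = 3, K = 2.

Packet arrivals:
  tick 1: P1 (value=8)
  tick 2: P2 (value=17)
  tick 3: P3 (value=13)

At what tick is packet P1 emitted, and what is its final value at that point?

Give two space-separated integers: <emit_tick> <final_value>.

Tick 1: [PARSE:P1(v=8,ok=F), VALIDATE:-, TRANSFORM:-, EMIT:-] out:-; in:P1
Tick 2: [PARSE:P2(v=17,ok=F), VALIDATE:P1(v=8,ok=F), TRANSFORM:-, EMIT:-] out:-; in:P2
Tick 3: [PARSE:P3(v=13,ok=F), VALIDATE:P2(v=17,ok=F), TRANSFORM:P1(v=0,ok=F), EMIT:-] out:-; in:P3
Tick 4: [PARSE:-, VALIDATE:P3(v=13,ok=T), TRANSFORM:P2(v=0,ok=F), EMIT:P1(v=0,ok=F)] out:-; in:-
Tick 5: [PARSE:-, VALIDATE:-, TRANSFORM:P3(v=26,ok=T), EMIT:P2(v=0,ok=F)] out:P1(v=0); in:-
Tick 6: [PARSE:-, VALIDATE:-, TRANSFORM:-, EMIT:P3(v=26,ok=T)] out:P2(v=0); in:-
Tick 7: [PARSE:-, VALIDATE:-, TRANSFORM:-, EMIT:-] out:P3(v=26); in:-
P1: arrives tick 1, valid=False (id=1, id%3=1), emit tick 5, final value 0

Answer: 5 0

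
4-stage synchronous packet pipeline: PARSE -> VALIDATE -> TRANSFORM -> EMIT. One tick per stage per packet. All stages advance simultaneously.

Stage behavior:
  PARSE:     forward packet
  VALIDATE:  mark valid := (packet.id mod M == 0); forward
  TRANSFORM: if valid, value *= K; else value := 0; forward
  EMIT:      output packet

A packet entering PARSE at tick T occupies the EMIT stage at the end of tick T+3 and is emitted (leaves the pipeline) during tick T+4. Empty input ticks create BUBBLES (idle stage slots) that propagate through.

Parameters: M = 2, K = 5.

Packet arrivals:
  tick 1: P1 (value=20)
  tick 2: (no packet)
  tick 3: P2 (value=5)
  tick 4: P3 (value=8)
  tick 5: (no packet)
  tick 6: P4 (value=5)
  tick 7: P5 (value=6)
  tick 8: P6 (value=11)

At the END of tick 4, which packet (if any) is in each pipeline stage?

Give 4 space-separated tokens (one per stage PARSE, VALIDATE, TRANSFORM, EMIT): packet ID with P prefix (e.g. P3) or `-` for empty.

Tick 1: [PARSE:P1(v=20,ok=F), VALIDATE:-, TRANSFORM:-, EMIT:-] out:-; in:P1
Tick 2: [PARSE:-, VALIDATE:P1(v=20,ok=F), TRANSFORM:-, EMIT:-] out:-; in:-
Tick 3: [PARSE:P2(v=5,ok=F), VALIDATE:-, TRANSFORM:P1(v=0,ok=F), EMIT:-] out:-; in:P2
Tick 4: [PARSE:P3(v=8,ok=F), VALIDATE:P2(v=5,ok=T), TRANSFORM:-, EMIT:P1(v=0,ok=F)] out:-; in:P3
At end of tick 4: ['P3', 'P2', '-', 'P1']

Answer: P3 P2 - P1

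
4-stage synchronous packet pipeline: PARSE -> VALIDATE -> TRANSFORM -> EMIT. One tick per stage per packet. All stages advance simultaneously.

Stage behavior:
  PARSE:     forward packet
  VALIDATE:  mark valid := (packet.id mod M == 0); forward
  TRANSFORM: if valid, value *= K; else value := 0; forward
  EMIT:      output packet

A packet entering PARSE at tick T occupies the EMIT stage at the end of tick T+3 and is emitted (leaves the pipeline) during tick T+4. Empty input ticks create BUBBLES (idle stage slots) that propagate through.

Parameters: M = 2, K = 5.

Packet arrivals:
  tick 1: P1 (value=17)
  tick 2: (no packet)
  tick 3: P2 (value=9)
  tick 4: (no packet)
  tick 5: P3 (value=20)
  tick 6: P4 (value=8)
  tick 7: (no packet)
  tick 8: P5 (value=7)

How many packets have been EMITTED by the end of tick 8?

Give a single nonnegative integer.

Answer: 2

Derivation:
Tick 1: [PARSE:P1(v=17,ok=F), VALIDATE:-, TRANSFORM:-, EMIT:-] out:-; in:P1
Tick 2: [PARSE:-, VALIDATE:P1(v=17,ok=F), TRANSFORM:-, EMIT:-] out:-; in:-
Tick 3: [PARSE:P2(v=9,ok=F), VALIDATE:-, TRANSFORM:P1(v=0,ok=F), EMIT:-] out:-; in:P2
Tick 4: [PARSE:-, VALIDATE:P2(v=9,ok=T), TRANSFORM:-, EMIT:P1(v=0,ok=F)] out:-; in:-
Tick 5: [PARSE:P3(v=20,ok=F), VALIDATE:-, TRANSFORM:P2(v=45,ok=T), EMIT:-] out:P1(v=0); in:P3
Tick 6: [PARSE:P4(v=8,ok=F), VALIDATE:P3(v=20,ok=F), TRANSFORM:-, EMIT:P2(v=45,ok=T)] out:-; in:P4
Tick 7: [PARSE:-, VALIDATE:P4(v=8,ok=T), TRANSFORM:P3(v=0,ok=F), EMIT:-] out:P2(v=45); in:-
Tick 8: [PARSE:P5(v=7,ok=F), VALIDATE:-, TRANSFORM:P4(v=40,ok=T), EMIT:P3(v=0,ok=F)] out:-; in:P5
Emitted by tick 8: ['P1', 'P2']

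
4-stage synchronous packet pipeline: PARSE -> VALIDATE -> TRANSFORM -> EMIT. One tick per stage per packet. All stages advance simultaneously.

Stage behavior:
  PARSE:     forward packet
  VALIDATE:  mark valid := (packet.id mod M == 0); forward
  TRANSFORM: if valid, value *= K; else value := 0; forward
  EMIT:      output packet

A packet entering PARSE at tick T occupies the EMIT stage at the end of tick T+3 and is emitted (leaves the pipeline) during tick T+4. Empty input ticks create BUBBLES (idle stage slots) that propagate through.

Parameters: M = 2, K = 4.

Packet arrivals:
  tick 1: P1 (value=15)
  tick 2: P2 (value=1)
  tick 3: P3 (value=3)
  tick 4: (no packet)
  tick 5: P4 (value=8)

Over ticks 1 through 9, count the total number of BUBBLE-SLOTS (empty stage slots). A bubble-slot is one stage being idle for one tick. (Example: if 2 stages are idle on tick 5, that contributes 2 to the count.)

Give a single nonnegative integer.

Tick 1: [PARSE:P1(v=15,ok=F), VALIDATE:-, TRANSFORM:-, EMIT:-] out:-; bubbles=3
Tick 2: [PARSE:P2(v=1,ok=F), VALIDATE:P1(v=15,ok=F), TRANSFORM:-, EMIT:-] out:-; bubbles=2
Tick 3: [PARSE:P3(v=3,ok=F), VALIDATE:P2(v=1,ok=T), TRANSFORM:P1(v=0,ok=F), EMIT:-] out:-; bubbles=1
Tick 4: [PARSE:-, VALIDATE:P3(v=3,ok=F), TRANSFORM:P2(v=4,ok=T), EMIT:P1(v=0,ok=F)] out:-; bubbles=1
Tick 5: [PARSE:P4(v=8,ok=F), VALIDATE:-, TRANSFORM:P3(v=0,ok=F), EMIT:P2(v=4,ok=T)] out:P1(v=0); bubbles=1
Tick 6: [PARSE:-, VALIDATE:P4(v=8,ok=T), TRANSFORM:-, EMIT:P3(v=0,ok=F)] out:P2(v=4); bubbles=2
Tick 7: [PARSE:-, VALIDATE:-, TRANSFORM:P4(v=32,ok=T), EMIT:-] out:P3(v=0); bubbles=3
Tick 8: [PARSE:-, VALIDATE:-, TRANSFORM:-, EMIT:P4(v=32,ok=T)] out:-; bubbles=3
Tick 9: [PARSE:-, VALIDATE:-, TRANSFORM:-, EMIT:-] out:P4(v=32); bubbles=4
Total bubble-slots: 20

Answer: 20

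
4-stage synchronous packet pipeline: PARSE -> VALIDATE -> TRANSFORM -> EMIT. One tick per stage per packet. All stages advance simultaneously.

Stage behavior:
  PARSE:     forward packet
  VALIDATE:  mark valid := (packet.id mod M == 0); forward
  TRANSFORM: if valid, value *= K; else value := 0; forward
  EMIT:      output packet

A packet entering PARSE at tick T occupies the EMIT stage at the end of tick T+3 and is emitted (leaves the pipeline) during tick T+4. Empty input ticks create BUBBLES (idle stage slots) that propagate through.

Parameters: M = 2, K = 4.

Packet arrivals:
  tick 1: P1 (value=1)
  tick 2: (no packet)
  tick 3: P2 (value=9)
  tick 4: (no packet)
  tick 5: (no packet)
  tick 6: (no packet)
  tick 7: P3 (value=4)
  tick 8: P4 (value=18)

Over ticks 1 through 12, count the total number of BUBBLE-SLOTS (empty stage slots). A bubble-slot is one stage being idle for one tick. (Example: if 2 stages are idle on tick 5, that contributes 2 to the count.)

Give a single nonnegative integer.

Tick 1: [PARSE:P1(v=1,ok=F), VALIDATE:-, TRANSFORM:-, EMIT:-] out:-; bubbles=3
Tick 2: [PARSE:-, VALIDATE:P1(v=1,ok=F), TRANSFORM:-, EMIT:-] out:-; bubbles=3
Tick 3: [PARSE:P2(v=9,ok=F), VALIDATE:-, TRANSFORM:P1(v=0,ok=F), EMIT:-] out:-; bubbles=2
Tick 4: [PARSE:-, VALIDATE:P2(v=9,ok=T), TRANSFORM:-, EMIT:P1(v=0,ok=F)] out:-; bubbles=2
Tick 5: [PARSE:-, VALIDATE:-, TRANSFORM:P2(v=36,ok=T), EMIT:-] out:P1(v=0); bubbles=3
Tick 6: [PARSE:-, VALIDATE:-, TRANSFORM:-, EMIT:P2(v=36,ok=T)] out:-; bubbles=3
Tick 7: [PARSE:P3(v=4,ok=F), VALIDATE:-, TRANSFORM:-, EMIT:-] out:P2(v=36); bubbles=3
Tick 8: [PARSE:P4(v=18,ok=F), VALIDATE:P3(v=4,ok=F), TRANSFORM:-, EMIT:-] out:-; bubbles=2
Tick 9: [PARSE:-, VALIDATE:P4(v=18,ok=T), TRANSFORM:P3(v=0,ok=F), EMIT:-] out:-; bubbles=2
Tick 10: [PARSE:-, VALIDATE:-, TRANSFORM:P4(v=72,ok=T), EMIT:P3(v=0,ok=F)] out:-; bubbles=2
Tick 11: [PARSE:-, VALIDATE:-, TRANSFORM:-, EMIT:P4(v=72,ok=T)] out:P3(v=0); bubbles=3
Tick 12: [PARSE:-, VALIDATE:-, TRANSFORM:-, EMIT:-] out:P4(v=72); bubbles=4
Total bubble-slots: 32

Answer: 32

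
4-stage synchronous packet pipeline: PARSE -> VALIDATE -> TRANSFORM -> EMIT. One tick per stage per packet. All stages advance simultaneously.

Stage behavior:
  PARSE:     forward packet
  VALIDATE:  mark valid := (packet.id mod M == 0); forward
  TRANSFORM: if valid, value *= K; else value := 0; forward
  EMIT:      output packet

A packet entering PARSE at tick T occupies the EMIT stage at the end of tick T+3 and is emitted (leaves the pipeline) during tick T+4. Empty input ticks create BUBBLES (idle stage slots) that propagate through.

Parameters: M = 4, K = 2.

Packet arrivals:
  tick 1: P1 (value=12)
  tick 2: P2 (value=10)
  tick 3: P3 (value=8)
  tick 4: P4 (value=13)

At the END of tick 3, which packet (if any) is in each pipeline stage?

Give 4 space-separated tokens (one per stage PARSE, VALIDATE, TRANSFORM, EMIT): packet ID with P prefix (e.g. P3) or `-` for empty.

Tick 1: [PARSE:P1(v=12,ok=F), VALIDATE:-, TRANSFORM:-, EMIT:-] out:-; in:P1
Tick 2: [PARSE:P2(v=10,ok=F), VALIDATE:P1(v=12,ok=F), TRANSFORM:-, EMIT:-] out:-; in:P2
Tick 3: [PARSE:P3(v=8,ok=F), VALIDATE:P2(v=10,ok=F), TRANSFORM:P1(v=0,ok=F), EMIT:-] out:-; in:P3
At end of tick 3: ['P3', 'P2', 'P1', '-']

Answer: P3 P2 P1 -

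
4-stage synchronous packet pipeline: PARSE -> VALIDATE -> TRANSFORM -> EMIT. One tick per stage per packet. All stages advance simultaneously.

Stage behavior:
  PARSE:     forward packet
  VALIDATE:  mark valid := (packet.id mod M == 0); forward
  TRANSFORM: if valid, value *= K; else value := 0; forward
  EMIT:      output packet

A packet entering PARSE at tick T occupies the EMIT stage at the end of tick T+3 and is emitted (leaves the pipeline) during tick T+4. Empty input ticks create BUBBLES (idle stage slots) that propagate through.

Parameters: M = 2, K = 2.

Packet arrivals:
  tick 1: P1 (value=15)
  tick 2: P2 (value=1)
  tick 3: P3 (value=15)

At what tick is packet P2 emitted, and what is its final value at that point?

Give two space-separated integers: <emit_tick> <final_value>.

Tick 1: [PARSE:P1(v=15,ok=F), VALIDATE:-, TRANSFORM:-, EMIT:-] out:-; in:P1
Tick 2: [PARSE:P2(v=1,ok=F), VALIDATE:P1(v=15,ok=F), TRANSFORM:-, EMIT:-] out:-; in:P2
Tick 3: [PARSE:P3(v=15,ok=F), VALIDATE:P2(v=1,ok=T), TRANSFORM:P1(v=0,ok=F), EMIT:-] out:-; in:P3
Tick 4: [PARSE:-, VALIDATE:P3(v=15,ok=F), TRANSFORM:P2(v=2,ok=T), EMIT:P1(v=0,ok=F)] out:-; in:-
Tick 5: [PARSE:-, VALIDATE:-, TRANSFORM:P3(v=0,ok=F), EMIT:P2(v=2,ok=T)] out:P1(v=0); in:-
Tick 6: [PARSE:-, VALIDATE:-, TRANSFORM:-, EMIT:P3(v=0,ok=F)] out:P2(v=2); in:-
Tick 7: [PARSE:-, VALIDATE:-, TRANSFORM:-, EMIT:-] out:P3(v=0); in:-
P2: arrives tick 2, valid=True (id=2, id%2=0), emit tick 6, final value 2

Answer: 6 2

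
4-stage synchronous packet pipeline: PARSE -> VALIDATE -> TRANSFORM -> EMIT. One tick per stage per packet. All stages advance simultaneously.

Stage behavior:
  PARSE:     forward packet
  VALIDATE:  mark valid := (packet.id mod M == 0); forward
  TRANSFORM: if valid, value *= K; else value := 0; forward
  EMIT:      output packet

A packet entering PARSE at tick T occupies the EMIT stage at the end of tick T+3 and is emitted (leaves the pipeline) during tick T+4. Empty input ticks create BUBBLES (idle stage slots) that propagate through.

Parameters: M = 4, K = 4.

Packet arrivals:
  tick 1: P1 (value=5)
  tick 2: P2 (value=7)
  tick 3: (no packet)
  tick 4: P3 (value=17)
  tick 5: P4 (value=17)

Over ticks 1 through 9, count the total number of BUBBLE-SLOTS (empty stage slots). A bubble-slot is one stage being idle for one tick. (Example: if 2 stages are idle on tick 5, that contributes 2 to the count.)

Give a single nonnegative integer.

Tick 1: [PARSE:P1(v=5,ok=F), VALIDATE:-, TRANSFORM:-, EMIT:-] out:-; bubbles=3
Tick 2: [PARSE:P2(v=7,ok=F), VALIDATE:P1(v=5,ok=F), TRANSFORM:-, EMIT:-] out:-; bubbles=2
Tick 3: [PARSE:-, VALIDATE:P2(v=7,ok=F), TRANSFORM:P1(v=0,ok=F), EMIT:-] out:-; bubbles=2
Tick 4: [PARSE:P3(v=17,ok=F), VALIDATE:-, TRANSFORM:P2(v=0,ok=F), EMIT:P1(v=0,ok=F)] out:-; bubbles=1
Tick 5: [PARSE:P4(v=17,ok=F), VALIDATE:P3(v=17,ok=F), TRANSFORM:-, EMIT:P2(v=0,ok=F)] out:P1(v=0); bubbles=1
Tick 6: [PARSE:-, VALIDATE:P4(v=17,ok=T), TRANSFORM:P3(v=0,ok=F), EMIT:-] out:P2(v=0); bubbles=2
Tick 7: [PARSE:-, VALIDATE:-, TRANSFORM:P4(v=68,ok=T), EMIT:P3(v=0,ok=F)] out:-; bubbles=2
Tick 8: [PARSE:-, VALIDATE:-, TRANSFORM:-, EMIT:P4(v=68,ok=T)] out:P3(v=0); bubbles=3
Tick 9: [PARSE:-, VALIDATE:-, TRANSFORM:-, EMIT:-] out:P4(v=68); bubbles=4
Total bubble-slots: 20

Answer: 20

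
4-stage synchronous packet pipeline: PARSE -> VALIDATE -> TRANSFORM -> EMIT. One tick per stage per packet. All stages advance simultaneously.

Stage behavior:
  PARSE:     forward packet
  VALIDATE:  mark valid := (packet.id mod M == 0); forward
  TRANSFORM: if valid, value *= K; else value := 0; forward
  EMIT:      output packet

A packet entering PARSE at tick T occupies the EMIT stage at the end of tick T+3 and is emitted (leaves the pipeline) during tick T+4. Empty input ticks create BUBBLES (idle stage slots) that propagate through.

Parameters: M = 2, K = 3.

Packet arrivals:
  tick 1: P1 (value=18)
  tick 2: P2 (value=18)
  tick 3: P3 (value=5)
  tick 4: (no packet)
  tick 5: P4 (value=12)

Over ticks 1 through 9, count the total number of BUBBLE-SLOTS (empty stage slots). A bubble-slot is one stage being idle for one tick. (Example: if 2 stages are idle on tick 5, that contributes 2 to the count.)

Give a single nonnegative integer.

Tick 1: [PARSE:P1(v=18,ok=F), VALIDATE:-, TRANSFORM:-, EMIT:-] out:-; bubbles=3
Tick 2: [PARSE:P2(v=18,ok=F), VALIDATE:P1(v=18,ok=F), TRANSFORM:-, EMIT:-] out:-; bubbles=2
Tick 3: [PARSE:P3(v=5,ok=F), VALIDATE:P2(v=18,ok=T), TRANSFORM:P1(v=0,ok=F), EMIT:-] out:-; bubbles=1
Tick 4: [PARSE:-, VALIDATE:P3(v=5,ok=F), TRANSFORM:P2(v=54,ok=T), EMIT:P1(v=0,ok=F)] out:-; bubbles=1
Tick 5: [PARSE:P4(v=12,ok=F), VALIDATE:-, TRANSFORM:P3(v=0,ok=F), EMIT:P2(v=54,ok=T)] out:P1(v=0); bubbles=1
Tick 6: [PARSE:-, VALIDATE:P4(v=12,ok=T), TRANSFORM:-, EMIT:P3(v=0,ok=F)] out:P2(v=54); bubbles=2
Tick 7: [PARSE:-, VALIDATE:-, TRANSFORM:P4(v=36,ok=T), EMIT:-] out:P3(v=0); bubbles=3
Tick 8: [PARSE:-, VALIDATE:-, TRANSFORM:-, EMIT:P4(v=36,ok=T)] out:-; bubbles=3
Tick 9: [PARSE:-, VALIDATE:-, TRANSFORM:-, EMIT:-] out:P4(v=36); bubbles=4
Total bubble-slots: 20

Answer: 20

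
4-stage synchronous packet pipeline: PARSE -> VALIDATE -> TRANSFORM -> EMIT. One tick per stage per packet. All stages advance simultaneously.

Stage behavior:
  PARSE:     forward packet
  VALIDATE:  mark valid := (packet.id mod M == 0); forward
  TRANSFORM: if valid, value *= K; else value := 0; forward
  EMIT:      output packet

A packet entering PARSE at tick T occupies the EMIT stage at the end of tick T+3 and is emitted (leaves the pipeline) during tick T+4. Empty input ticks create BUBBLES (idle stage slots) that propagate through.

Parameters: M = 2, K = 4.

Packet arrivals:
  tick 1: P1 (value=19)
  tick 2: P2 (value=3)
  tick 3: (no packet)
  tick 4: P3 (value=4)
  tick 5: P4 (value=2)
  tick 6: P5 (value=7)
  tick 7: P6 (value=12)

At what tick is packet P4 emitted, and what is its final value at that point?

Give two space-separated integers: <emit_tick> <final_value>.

Tick 1: [PARSE:P1(v=19,ok=F), VALIDATE:-, TRANSFORM:-, EMIT:-] out:-; in:P1
Tick 2: [PARSE:P2(v=3,ok=F), VALIDATE:P1(v=19,ok=F), TRANSFORM:-, EMIT:-] out:-; in:P2
Tick 3: [PARSE:-, VALIDATE:P2(v=3,ok=T), TRANSFORM:P1(v=0,ok=F), EMIT:-] out:-; in:-
Tick 4: [PARSE:P3(v=4,ok=F), VALIDATE:-, TRANSFORM:P2(v=12,ok=T), EMIT:P1(v=0,ok=F)] out:-; in:P3
Tick 5: [PARSE:P4(v=2,ok=F), VALIDATE:P3(v=4,ok=F), TRANSFORM:-, EMIT:P2(v=12,ok=T)] out:P1(v=0); in:P4
Tick 6: [PARSE:P5(v=7,ok=F), VALIDATE:P4(v=2,ok=T), TRANSFORM:P3(v=0,ok=F), EMIT:-] out:P2(v=12); in:P5
Tick 7: [PARSE:P6(v=12,ok=F), VALIDATE:P5(v=7,ok=F), TRANSFORM:P4(v=8,ok=T), EMIT:P3(v=0,ok=F)] out:-; in:P6
Tick 8: [PARSE:-, VALIDATE:P6(v=12,ok=T), TRANSFORM:P5(v=0,ok=F), EMIT:P4(v=8,ok=T)] out:P3(v=0); in:-
Tick 9: [PARSE:-, VALIDATE:-, TRANSFORM:P6(v=48,ok=T), EMIT:P5(v=0,ok=F)] out:P4(v=8); in:-
Tick 10: [PARSE:-, VALIDATE:-, TRANSFORM:-, EMIT:P6(v=48,ok=T)] out:P5(v=0); in:-
Tick 11: [PARSE:-, VALIDATE:-, TRANSFORM:-, EMIT:-] out:P6(v=48); in:-
P4: arrives tick 5, valid=True (id=4, id%2=0), emit tick 9, final value 8

Answer: 9 8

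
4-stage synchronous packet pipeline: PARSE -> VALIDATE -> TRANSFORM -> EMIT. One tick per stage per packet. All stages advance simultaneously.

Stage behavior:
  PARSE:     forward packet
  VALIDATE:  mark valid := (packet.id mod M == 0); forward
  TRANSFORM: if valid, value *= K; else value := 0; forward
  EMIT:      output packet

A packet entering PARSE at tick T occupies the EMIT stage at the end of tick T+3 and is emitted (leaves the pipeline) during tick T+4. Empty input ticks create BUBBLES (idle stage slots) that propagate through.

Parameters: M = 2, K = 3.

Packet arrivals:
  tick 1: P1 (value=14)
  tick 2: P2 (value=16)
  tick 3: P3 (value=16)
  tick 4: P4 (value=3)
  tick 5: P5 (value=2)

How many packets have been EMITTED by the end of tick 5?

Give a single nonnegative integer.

Answer: 1

Derivation:
Tick 1: [PARSE:P1(v=14,ok=F), VALIDATE:-, TRANSFORM:-, EMIT:-] out:-; in:P1
Tick 2: [PARSE:P2(v=16,ok=F), VALIDATE:P1(v=14,ok=F), TRANSFORM:-, EMIT:-] out:-; in:P2
Tick 3: [PARSE:P3(v=16,ok=F), VALIDATE:P2(v=16,ok=T), TRANSFORM:P1(v=0,ok=F), EMIT:-] out:-; in:P3
Tick 4: [PARSE:P4(v=3,ok=F), VALIDATE:P3(v=16,ok=F), TRANSFORM:P2(v=48,ok=T), EMIT:P1(v=0,ok=F)] out:-; in:P4
Tick 5: [PARSE:P5(v=2,ok=F), VALIDATE:P4(v=3,ok=T), TRANSFORM:P3(v=0,ok=F), EMIT:P2(v=48,ok=T)] out:P1(v=0); in:P5
Emitted by tick 5: ['P1']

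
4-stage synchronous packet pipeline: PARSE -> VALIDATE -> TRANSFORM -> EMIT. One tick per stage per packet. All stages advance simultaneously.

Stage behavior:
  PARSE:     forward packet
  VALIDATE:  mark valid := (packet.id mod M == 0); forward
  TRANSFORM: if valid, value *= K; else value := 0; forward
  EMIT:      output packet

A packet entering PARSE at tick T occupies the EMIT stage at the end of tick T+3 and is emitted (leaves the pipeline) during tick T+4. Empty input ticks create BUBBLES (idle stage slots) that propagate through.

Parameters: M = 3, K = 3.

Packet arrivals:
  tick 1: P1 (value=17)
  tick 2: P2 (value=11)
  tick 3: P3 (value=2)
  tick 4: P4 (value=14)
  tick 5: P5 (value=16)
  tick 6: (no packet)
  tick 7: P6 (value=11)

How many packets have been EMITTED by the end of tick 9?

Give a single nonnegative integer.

Tick 1: [PARSE:P1(v=17,ok=F), VALIDATE:-, TRANSFORM:-, EMIT:-] out:-; in:P1
Tick 2: [PARSE:P2(v=11,ok=F), VALIDATE:P1(v=17,ok=F), TRANSFORM:-, EMIT:-] out:-; in:P2
Tick 3: [PARSE:P3(v=2,ok=F), VALIDATE:P2(v=11,ok=F), TRANSFORM:P1(v=0,ok=F), EMIT:-] out:-; in:P3
Tick 4: [PARSE:P4(v=14,ok=F), VALIDATE:P3(v=2,ok=T), TRANSFORM:P2(v=0,ok=F), EMIT:P1(v=0,ok=F)] out:-; in:P4
Tick 5: [PARSE:P5(v=16,ok=F), VALIDATE:P4(v=14,ok=F), TRANSFORM:P3(v=6,ok=T), EMIT:P2(v=0,ok=F)] out:P1(v=0); in:P5
Tick 6: [PARSE:-, VALIDATE:P5(v=16,ok=F), TRANSFORM:P4(v=0,ok=F), EMIT:P3(v=6,ok=T)] out:P2(v=0); in:-
Tick 7: [PARSE:P6(v=11,ok=F), VALIDATE:-, TRANSFORM:P5(v=0,ok=F), EMIT:P4(v=0,ok=F)] out:P3(v=6); in:P6
Tick 8: [PARSE:-, VALIDATE:P6(v=11,ok=T), TRANSFORM:-, EMIT:P5(v=0,ok=F)] out:P4(v=0); in:-
Tick 9: [PARSE:-, VALIDATE:-, TRANSFORM:P6(v=33,ok=T), EMIT:-] out:P5(v=0); in:-
Emitted by tick 9: ['P1', 'P2', 'P3', 'P4', 'P5']

Answer: 5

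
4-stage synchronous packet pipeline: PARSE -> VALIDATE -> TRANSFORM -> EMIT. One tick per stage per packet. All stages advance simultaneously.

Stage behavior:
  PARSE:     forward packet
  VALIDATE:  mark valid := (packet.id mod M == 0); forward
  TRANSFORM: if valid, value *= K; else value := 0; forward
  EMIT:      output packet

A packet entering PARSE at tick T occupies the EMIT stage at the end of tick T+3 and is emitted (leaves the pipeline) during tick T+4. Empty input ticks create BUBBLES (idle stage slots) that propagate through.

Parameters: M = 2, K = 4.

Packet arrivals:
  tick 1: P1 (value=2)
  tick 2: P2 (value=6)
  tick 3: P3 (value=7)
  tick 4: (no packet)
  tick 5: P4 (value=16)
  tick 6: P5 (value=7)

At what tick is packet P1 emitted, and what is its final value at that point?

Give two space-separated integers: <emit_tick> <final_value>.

Answer: 5 0

Derivation:
Tick 1: [PARSE:P1(v=2,ok=F), VALIDATE:-, TRANSFORM:-, EMIT:-] out:-; in:P1
Tick 2: [PARSE:P2(v=6,ok=F), VALIDATE:P1(v=2,ok=F), TRANSFORM:-, EMIT:-] out:-; in:P2
Tick 3: [PARSE:P3(v=7,ok=F), VALIDATE:P2(v=6,ok=T), TRANSFORM:P1(v=0,ok=F), EMIT:-] out:-; in:P3
Tick 4: [PARSE:-, VALIDATE:P3(v=7,ok=F), TRANSFORM:P2(v=24,ok=T), EMIT:P1(v=0,ok=F)] out:-; in:-
Tick 5: [PARSE:P4(v=16,ok=F), VALIDATE:-, TRANSFORM:P3(v=0,ok=F), EMIT:P2(v=24,ok=T)] out:P1(v=0); in:P4
Tick 6: [PARSE:P5(v=7,ok=F), VALIDATE:P4(v=16,ok=T), TRANSFORM:-, EMIT:P3(v=0,ok=F)] out:P2(v=24); in:P5
Tick 7: [PARSE:-, VALIDATE:P5(v=7,ok=F), TRANSFORM:P4(v=64,ok=T), EMIT:-] out:P3(v=0); in:-
Tick 8: [PARSE:-, VALIDATE:-, TRANSFORM:P5(v=0,ok=F), EMIT:P4(v=64,ok=T)] out:-; in:-
Tick 9: [PARSE:-, VALIDATE:-, TRANSFORM:-, EMIT:P5(v=0,ok=F)] out:P4(v=64); in:-
Tick 10: [PARSE:-, VALIDATE:-, TRANSFORM:-, EMIT:-] out:P5(v=0); in:-
P1: arrives tick 1, valid=False (id=1, id%2=1), emit tick 5, final value 0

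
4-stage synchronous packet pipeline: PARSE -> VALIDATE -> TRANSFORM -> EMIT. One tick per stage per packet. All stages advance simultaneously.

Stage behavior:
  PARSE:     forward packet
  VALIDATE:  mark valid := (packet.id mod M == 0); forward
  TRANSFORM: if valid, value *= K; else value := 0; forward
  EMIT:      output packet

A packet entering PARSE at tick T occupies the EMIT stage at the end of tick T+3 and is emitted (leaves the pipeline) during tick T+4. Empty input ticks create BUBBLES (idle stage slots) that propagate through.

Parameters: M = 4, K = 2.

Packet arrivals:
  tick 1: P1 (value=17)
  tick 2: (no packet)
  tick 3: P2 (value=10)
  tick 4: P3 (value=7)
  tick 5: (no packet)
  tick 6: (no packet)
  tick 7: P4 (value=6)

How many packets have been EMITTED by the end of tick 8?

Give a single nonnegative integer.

Tick 1: [PARSE:P1(v=17,ok=F), VALIDATE:-, TRANSFORM:-, EMIT:-] out:-; in:P1
Tick 2: [PARSE:-, VALIDATE:P1(v=17,ok=F), TRANSFORM:-, EMIT:-] out:-; in:-
Tick 3: [PARSE:P2(v=10,ok=F), VALIDATE:-, TRANSFORM:P1(v=0,ok=F), EMIT:-] out:-; in:P2
Tick 4: [PARSE:P3(v=7,ok=F), VALIDATE:P2(v=10,ok=F), TRANSFORM:-, EMIT:P1(v=0,ok=F)] out:-; in:P3
Tick 5: [PARSE:-, VALIDATE:P3(v=7,ok=F), TRANSFORM:P2(v=0,ok=F), EMIT:-] out:P1(v=0); in:-
Tick 6: [PARSE:-, VALIDATE:-, TRANSFORM:P3(v=0,ok=F), EMIT:P2(v=0,ok=F)] out:-; in:-
Tick 7: [PARSE:P4(v=6,ok=F), VALIDATE:-, TRANSFORM:-, EMIT:P3(v=0,ok=F)] out:P2(v=0); in:P4
Tick 8: [PARSE:-, VALIDATE:P4(v=6,ok=T), TRANSFORM:-, EMIT:-] out:P3(v=0); in:-
Emitted by tick 8: ['P1', 'P2', 'P3']

Answer: 3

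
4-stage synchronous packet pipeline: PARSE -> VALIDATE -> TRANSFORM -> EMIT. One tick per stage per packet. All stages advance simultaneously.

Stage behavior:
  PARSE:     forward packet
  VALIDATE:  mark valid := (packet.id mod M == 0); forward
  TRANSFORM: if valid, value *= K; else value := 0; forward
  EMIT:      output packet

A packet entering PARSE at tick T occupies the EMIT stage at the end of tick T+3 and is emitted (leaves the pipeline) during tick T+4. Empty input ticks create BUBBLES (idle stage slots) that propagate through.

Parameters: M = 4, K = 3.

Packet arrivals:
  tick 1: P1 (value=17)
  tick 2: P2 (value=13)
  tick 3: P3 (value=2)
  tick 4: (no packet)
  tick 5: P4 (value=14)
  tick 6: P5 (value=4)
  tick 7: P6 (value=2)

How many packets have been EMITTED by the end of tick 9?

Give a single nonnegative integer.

Tick 1: [PARSE:P1(v=17,ok=F), VALIDATE:-, TRANSFORM:-, EMIT:-] out:-; in:P1
Tick 2: [PARSE:P2(v=13,ok=F), VALIDATE:P1(v=17,ok=F), TRANSFORM:-, EMIT:-] out:-; in:P2
Tick 3: [PARSE:P3(v=2,ok=F), VALIDATE:P2(v=13,ok=F), TRANSFORM:P1(v=0,ok=F), EMIT:-] out:-; in:P3
Tick 4: [PARSE:-, VALIDATE:P3(v=2,ok=F), TRANSFORM:P2(v=0,ok=F), EMIT:P1(v=0,ok=F)] out:-; in:-
Tick 5: [PARSE:P4(v=14,ok=F), VALIDATE:-, TRANSFORM:P3(v=0,ok=F), EMIT:P2(v=0,ok=F)] out:P1(v=0); in:P4
Tick 6: [PARSE:P5(v=4,ok=F), VALIDATE:P4(v=14,ok=T), TRANSFORM:-, EMIT:P3(v=0,ok=F)] out:P2(v=0); in:P5
Tick 7: [PARSE:P6(v=2,ok=F), VALIDATE:P5(v=4,ok=F), TRANSFORM:P4(v=42,ok=T), EMIT:-] out:P3(v=0); in:P6
Tick 8: [PARSE:-, VALIDATE:P6(v=2,ok=F), TRANSFORM:P5(v=0,ok=F), EMIT:P4(v=42,ok=T)] out:-; in:-
Tick 9: [PARSE:-, VALIDATE:-, TRANSFORM:P6(v=0,ok=F), EMIT:P5(v=0,ok=F)] out:P4(v=42); in:-
Emitted by tick 9: ['P1', 'P2', 'P3', 'P4']

Answer: 4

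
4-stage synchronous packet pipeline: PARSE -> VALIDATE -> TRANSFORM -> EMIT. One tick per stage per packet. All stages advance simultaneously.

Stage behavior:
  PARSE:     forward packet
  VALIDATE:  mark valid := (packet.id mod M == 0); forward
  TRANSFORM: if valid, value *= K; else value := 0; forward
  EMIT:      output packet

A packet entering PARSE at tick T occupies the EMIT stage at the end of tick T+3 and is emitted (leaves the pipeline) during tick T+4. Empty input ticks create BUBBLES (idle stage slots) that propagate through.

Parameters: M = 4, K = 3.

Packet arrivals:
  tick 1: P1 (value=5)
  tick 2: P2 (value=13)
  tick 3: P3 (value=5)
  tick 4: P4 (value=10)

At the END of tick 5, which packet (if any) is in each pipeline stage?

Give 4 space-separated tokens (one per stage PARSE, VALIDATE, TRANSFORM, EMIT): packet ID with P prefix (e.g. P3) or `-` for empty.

Answer: - P4 P3 P2

Derivation:
Tick 1: [PARSE:P1(v=5,ok=F), VALIDATE:-, TRANSFORM:-, EMIT:-] out:-; in:P1
Tick 2: [PARSE:P2(v=13,ok=F), VALIDATE:P1(v=5,ok=F), TRANSFORM:-, EMIT:-] out:-; in:P2
Tick 3: [PARSE:P3(v=5,ok=F), VALIDATE:P2(v=13,ok=F), TRANSFORM:P1(v=0,ok=F), EMIT:-] out:-; in:P3
Tick 4: [PARSE:P4(v=10,ok=F), VALIDATE:P3(v=5,ok=F), TRANSFORM:P2(v=0,ok=F), EMIT:P1(v=0,ok=F)] out:-; in:P4
Tick 5: [PARSE:-, VALIDATE:P4(v=10,ok=T), TRANSFORM:P3(v=0,ok=F), EMIT:P2(v=0,ok=F)] out:P1(v=0); in:-
At end of tick 5: ['-', 'P4', 'P3', 'P2']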